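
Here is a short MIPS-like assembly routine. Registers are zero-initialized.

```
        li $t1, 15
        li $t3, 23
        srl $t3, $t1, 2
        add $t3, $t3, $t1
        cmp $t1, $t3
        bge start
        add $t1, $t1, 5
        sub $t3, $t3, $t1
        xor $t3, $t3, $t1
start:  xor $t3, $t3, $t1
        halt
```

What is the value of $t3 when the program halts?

-2

$t1=15
$t3=23
$t3=15>>2=3
$t3=3+15=18
cmp $t1, $t3  (cmp 15,18)
bge start: not taken
$t1=15+5=20
$t3=18-20=-2
$t3=(-2)^20=-22
$t3=(-22)^20=-2
halt.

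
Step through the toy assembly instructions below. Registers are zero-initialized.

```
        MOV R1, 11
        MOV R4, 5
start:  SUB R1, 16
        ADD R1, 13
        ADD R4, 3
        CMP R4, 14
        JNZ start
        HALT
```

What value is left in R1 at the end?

R1=11
R4=5
R1=11-16=-5
R1=(-5)+13=8
R4=5+3=8
CMP R4, 14  (cmp 8,14)
JNZ start: taken
R1=8-16=-8
R1=(-8)+13=5
R4=8+3=11
CMP R4, 14  (cmp 11,14)
JNZ start: taken
R1=5-16=-11
R1=(-11)+13=2
R4=11+3=14
CMP R4, 14  (cmp 14,14)
JNZ start: not taken
halt.

2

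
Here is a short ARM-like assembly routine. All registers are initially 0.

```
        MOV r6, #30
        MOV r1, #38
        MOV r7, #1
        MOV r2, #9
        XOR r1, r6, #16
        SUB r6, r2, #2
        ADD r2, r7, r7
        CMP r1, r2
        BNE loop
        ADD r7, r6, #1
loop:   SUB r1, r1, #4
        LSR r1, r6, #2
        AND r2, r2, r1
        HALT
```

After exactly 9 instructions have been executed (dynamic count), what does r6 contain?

r6=30
r1=38
r7=1
r2=9
r1=30^16=14
r6=9-2=7
r2=1+1=2
CMP r1, r2  (cmp 14,2)
BNE loop: taken
After step 9: r6 = 7.

7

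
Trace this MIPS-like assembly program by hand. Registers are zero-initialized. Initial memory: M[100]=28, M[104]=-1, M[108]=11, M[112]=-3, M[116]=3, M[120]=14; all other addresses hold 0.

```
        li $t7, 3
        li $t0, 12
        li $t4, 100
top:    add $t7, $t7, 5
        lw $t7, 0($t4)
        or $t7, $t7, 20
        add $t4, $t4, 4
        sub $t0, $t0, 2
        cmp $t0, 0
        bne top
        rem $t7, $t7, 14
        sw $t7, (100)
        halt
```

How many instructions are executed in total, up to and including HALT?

48

li $t7, 3 → $t7=3
li $t0, 12 → $t0=12
li $t4, 100 → $t4=100
add $t7, $t7, 5 → $t7=3+5=8
lw $t7, 0($t4) → $t7=M[100]=28
or $t7, $t7, 20 → $t7=28|20=28
add $t4, $t4, 4 → $t4=100+4=104
sub $t0, $t0, 2 → $t0=12-2=10
cmp $t0, 0  (cmp 10,0)
bne top: taken
add $t7, $t7, 5 → $t7=28+5=33
lw $t7, 0($t4) → $t7=M[104]=-1
or $t7, $t7, 20 → $t7=(-1)|20=-1
add $t4, $t4, 4 → $t4=104+4=108
sub $t0, $t0, 2 → $t0=10-2=8
cmp $t0, 0  (cmp 8,0)
bne top: taken
add $t7, $t7, 5 → $t7=(-1)+5=4
lw $t7, 0($t4) → $t7=M[108]=11
or $t7, $t7, 20 → $t7=11|20=31
add $t4, $t4, 4 → $t4=108+4=112
sub $t0, $t0, 2 → $t0=8-2=6
cmp $t0, 0  (cmp 6,0)
bne top: taken
add $t7, $t7, 5 → $t7=31+5=36
lw $t7, 0($t4) → $t7=M[112]=-3
or $t7, $t7, 20 → $t7=(-3)|20=-3
add $t4, $t4, 4 → $t4=112+4=116
sub $t0, $t0, 2 → $t0=6-2=4
cmp $t0, 0  (cmp 4,0)
bne top: taken
add $t7, $t7, 5 → $t7=(-3)+5=2
lw $t7, 0($t4) → $t7=M[116]=3
or $t7, $t7, 20 → $t7=3|20=23
add $t4, $t4, 4 → $t4=116+4=120
sub $t0, $t0, 2 → $t0=4-2=2
cmp $t0, 0  (cmp 2,0)
bne top: taken
add $t7, $t7, 5 → $t7=23+5=28
lw $t7, 0($t4) → $t7=M[120]=14
or $t7, $t7, 20 → $t7=14|20=30
add $t4, $t4, 4 → $t4=120+4=124
sub $t0, $t0, 2 → $t0=2-2=0
cmp $t0, 0  (cmp 0,0)
bne top: not taken
rem $t7, $t7, 14 → $t7=30%14=2
sw $t7, (100) → M[100]=2
halt.
Total executed instructions: 48.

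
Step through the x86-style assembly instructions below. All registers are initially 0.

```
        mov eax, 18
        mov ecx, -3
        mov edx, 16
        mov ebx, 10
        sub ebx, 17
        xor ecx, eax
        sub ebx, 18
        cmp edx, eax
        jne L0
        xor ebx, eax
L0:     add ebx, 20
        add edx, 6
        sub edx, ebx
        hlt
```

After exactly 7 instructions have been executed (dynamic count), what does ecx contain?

-17

mov eax, 18 → eax=18
mov ecx, -3 → ecx=-3
mov edx, 16 → edx=16
mov ebx, 10 → ebx=10
sub ebx, 17 → ebx=10-17=-7
xor ecx, eax → ecx=(-3)^18=-17
sub ebx, 18 → ebx=(-7)-18=-25
After step 7: ecx = -17.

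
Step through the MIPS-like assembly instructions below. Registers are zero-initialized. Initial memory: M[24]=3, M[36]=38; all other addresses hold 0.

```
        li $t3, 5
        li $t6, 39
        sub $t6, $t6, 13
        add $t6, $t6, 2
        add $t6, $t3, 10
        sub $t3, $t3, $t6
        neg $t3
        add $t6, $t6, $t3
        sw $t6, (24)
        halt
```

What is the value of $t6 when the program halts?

25

after li $t3, 5: $t3=5
after li $t6, 39: $t6=39
after sub $t6, $t6, 13: $t6=39-13=26
after add $t6, $t6, 2: $t6=26+2=28
after add $t6, $t3, 10: $t6=5+10=15
after sub $t3, $t3, $t6: $t3=5-15=-10
after neg $t3: $t3=-(-10)=10
after add $t6, $t6, $t3: $t6=15+10=25
sw $t6, (24) → M[24]=25
halt.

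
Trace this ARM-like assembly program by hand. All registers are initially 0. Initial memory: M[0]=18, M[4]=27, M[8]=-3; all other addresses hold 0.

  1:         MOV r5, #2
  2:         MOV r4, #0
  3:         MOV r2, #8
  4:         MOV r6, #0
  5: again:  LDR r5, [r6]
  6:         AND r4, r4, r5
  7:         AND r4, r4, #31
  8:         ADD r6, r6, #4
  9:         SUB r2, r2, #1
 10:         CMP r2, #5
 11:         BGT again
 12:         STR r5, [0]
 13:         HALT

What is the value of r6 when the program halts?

12

MOV r5, #2 → r5=2
MOV r4, #0 → r4=0
MOV r2, #8 → r2=8
MOV r6, #0 → r6=0
LDR r5, [r6] → r5=M[0]=18
AND r4, r4, r5 → r4=0&18=0
AND r4, r4, #31 → r4=0&31=0
ADD r6, r6, #4 → r6=0+4=4
SUB r2, r2, #1 → r2=8-1=7
CMP r2, #5  (cmp 7,5)
BGT again: taken
LDR r5, [r6] → r5=M[4]=27
AND r4, r4, r5 → r4=0&27=0
AND r4, r4, #31 → r4=0&31=0
ADD r6, r6, #4 → r6=4+4=8
SUB r2, r2, #1 → r2=7-1=6
CMP r2, #5  (cmp 6,5)
BGT again: taken
LDR r5, [r6] → r5=M[8]=-3
AND r4, r4, r5 → r4=0&(-3)=0
AND r4, r4, #31 → r4=0&31=0
ADD r6, r6, #4 → r6=8+4=12
SUB r2, r2, #1 → r2=6-1=5
CMP r2, #5  (cmp 5,5)
BGT again: not taken
STR r5, [0] → M[0]=-3
halt.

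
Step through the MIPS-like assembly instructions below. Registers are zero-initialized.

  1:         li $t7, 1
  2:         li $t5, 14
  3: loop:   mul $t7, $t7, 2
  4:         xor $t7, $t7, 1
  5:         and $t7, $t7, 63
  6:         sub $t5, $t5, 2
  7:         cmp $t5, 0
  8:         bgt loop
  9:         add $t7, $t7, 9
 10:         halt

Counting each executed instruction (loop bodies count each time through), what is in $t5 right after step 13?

10

$t7=1
$t5=14
$t7=1*2=2
$t7=2^1=3
$t7=3&63=3
$t5=14-2=12
cmp $t5, 0  (cmp 12,0)
bgt loop: taken
$t7=3*2=6
$t7=6^1=7
$t7=7&63=7
$t5=12-2=10
cmp $t5, 0  (cmp 10,0)
After step 13: $t5 = 10.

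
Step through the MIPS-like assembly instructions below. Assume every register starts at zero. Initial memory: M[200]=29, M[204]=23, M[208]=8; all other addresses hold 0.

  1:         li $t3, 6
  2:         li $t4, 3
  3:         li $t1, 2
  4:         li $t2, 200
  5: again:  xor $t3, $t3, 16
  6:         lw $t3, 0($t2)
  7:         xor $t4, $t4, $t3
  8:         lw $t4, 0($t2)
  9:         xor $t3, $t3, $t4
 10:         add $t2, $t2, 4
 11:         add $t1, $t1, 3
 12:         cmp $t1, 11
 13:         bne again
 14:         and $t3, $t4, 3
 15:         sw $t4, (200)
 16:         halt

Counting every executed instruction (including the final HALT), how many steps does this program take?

after li $t3, 6: $t3=6
after li $t4, 3: $t4=3
after li $t1, 2: $t1=2
after li $t2, 200: $t2=200
after xor $t3, $t3, 16: $t3=6^16=22
after lw $t3, 0($t2): $t3=M[200]=29
after xor $t4, $t4, $t3: $t4=3^29=30
after lw $t4, 0($t2): $t4=M[200]=29
after xor $t3, $t3, $t4: $t3=29^29=0
after add $t2, $t2, 4: $t2=200+4=204
after add $t1, $t1, 3: $t1=2+3=5
cmp $t1, 11  (cmp 5,11)
bne again: taken
after xor $t3, $t3, 16: $t3=0^16=16
after lw $t3, 0($t2): $t3=M[204]=23
after xor $t4, $t4, $t3: $t4=29^23=10
after lw $t4, 0($t2): $t4=M[204]=23
after xor $t3, $t3, $t4: $t3=23^23=0
after add $t2, $t2, 4: $t2=204+4=208
after add $t1, $t1, 3: $t1=5+3=8
cmp $t1, 11  (cmp 8,11)
bne again: taken
after xor $t3, $t3, 16: $t3=0^16=16
after lw $t3, 0($t2): $t3=M[208]=8
after xor $t4, $t4, $t3: $t4=23^8=31
after lw $t4, 0($t2): $t4=M[208]=8
after xor $t3, $t3, $t4: $t3=8^8=0
after add $t2, $t2, 4: $t2=208+4=212
after add $t1, $t1, 3: $t1=8+3=11
cmp $t1, 11  (cmp 11,11)
bne again: not taken
after and $t3, $t4, 3: $t3=8&3=0
sw $t4, (200) → M[200]=8
halt.
Total executed instructions: 34.

34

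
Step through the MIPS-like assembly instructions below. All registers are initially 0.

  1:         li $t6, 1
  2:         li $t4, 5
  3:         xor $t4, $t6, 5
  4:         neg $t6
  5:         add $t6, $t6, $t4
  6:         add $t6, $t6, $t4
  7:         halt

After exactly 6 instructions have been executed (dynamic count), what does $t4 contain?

after li $t6, 1: $t6=1
after li $t4, 5: $t4=5
after xor $t4, $t6, 5: $t4=1^5=4
after neg $t6: $t6=-(1)=-1
after add $t6, $t6, $t4: $t6=(-1)+4=3
after add $t6, $t6, $t4: $t6=3+4=7
After step 6: $t4 = 4.

4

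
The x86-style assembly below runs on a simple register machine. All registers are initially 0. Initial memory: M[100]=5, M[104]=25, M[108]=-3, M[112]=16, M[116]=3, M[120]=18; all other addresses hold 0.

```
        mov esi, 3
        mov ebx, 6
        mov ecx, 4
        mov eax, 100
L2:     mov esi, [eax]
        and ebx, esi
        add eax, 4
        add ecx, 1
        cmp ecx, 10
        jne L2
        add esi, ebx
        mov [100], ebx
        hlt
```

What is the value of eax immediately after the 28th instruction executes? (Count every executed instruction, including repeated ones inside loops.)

116

mov esi, 3 → esi=3
mov ebx, 6 → ebx=6
mov ecx, 4 → ecx=4
mov eax, 100 → eax=100
mov esi, [eax] → esi=M[100]=5
and ebx, esi → ebx=6&5=4
add eax, 4 → eax=100+4=104
add ecx, 1 → ecx=4+1=5
cmp ecx, 10  (cmp 5,10)
jne L2: taken
mov esi, [eax] → esi=M[104]=25
and ebx, esi → ebx=4&25=0
add eax, 4 → eax=104+4=108
add ecx, 1 → ecx=5+1=6
cmp ecx, 10  (cmp 6,10)
jne L2: taken
mov esi, [eax] → esi=M[108]=-3
and ebx, esi → ebx=0&(-3)=0
add eax, 4 → eax=108+4=112
add ecx, 1 → ecx=6+1=7
cmp ecx, 10  (cmp 7,10)
jne L2: taken
mov esi, [eax] → esi=M[112]=16
and ebx, esi → ebx=0&16=0
add eax, 4 → eax=112+4=116
add ecx, 1 → ecx=7+1=8
cmp ecx, 10  (cmp 8,10)
jne L2: taken
After step 28: eax = 116.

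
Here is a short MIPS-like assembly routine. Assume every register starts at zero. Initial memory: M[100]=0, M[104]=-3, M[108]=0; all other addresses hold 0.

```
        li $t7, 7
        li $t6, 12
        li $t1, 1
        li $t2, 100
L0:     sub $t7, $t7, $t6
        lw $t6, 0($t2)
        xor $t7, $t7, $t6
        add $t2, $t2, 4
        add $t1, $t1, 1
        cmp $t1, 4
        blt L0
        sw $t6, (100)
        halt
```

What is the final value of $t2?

$t7=7
$t6=12
$t1=1
$t2=100
$t7=7-12=-5
$t6=M[100]=0
$t7=(-5)^0=-5
$t2=100+4=104
$t1=1+1=2
cmp $t1, 4  (cmp 2,4)
blt L0: taken
$t7=(-5)-0=-5
$t6=M[104]=-3
$t7=(-5)^(-3)=6
$t2=104+4=108
$t1=2+1=3
cmp $t1, 4  (cmp 3,4)
blt L0: taken
$t7=6-(-3)=9
$t6=M[108]=0
$t7=9^0=9
$t2=108+4=112
$t1=3+1=4
cmp $t1, 4  (cmp 4,4)
blt L0: not taken
sw $t6, (100) → M[100]=0
halt.

112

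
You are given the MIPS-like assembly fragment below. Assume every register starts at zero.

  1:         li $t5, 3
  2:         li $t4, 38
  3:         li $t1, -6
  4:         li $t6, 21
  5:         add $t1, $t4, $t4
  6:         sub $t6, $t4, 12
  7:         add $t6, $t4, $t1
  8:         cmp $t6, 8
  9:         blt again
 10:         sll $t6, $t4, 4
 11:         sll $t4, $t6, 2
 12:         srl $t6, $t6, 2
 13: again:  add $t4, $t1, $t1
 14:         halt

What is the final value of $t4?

li $t5, 3 → $t5=3
li $t4, 38 → $t4=38
li $t1, -6 → $t1=-6
li $t6, 21 → $t6=21
add $t1, $t4, $t4 → $t1=38+38=76
sub $t6, $t4, 12 → $t6=38-12=26
add $t6, $t4, $t1 → $t6=38+76=114
cmp $t6, 8  (cmp 114,8)
blt again: not taken
sll $t6, $t4, 4 → $t6=38<<4=608
sll $t4, $t6, 2 → $t4=608<<2=2432
srl $t6, $t6, 2 → $t6=608>>2=152
add $t4, $t1, $t1 → $t4=76+76=152
halt.

152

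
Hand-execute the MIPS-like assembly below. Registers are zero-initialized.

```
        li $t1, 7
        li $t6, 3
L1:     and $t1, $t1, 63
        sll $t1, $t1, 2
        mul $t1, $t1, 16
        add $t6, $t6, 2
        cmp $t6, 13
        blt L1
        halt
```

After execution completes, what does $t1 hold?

li $t1, 7 → $t1=7
li $t6, 3 → $t6=3
and $t1, $t1, 63 → $t1=7&63=7
sll $t1, $t1, 2 → $t1=7<<2=28
mul $t1, $t1, 16 → $t1=28*16=448
add $t6, $t6, 2 → $t6=3+2=5
cmp $t6, 13  (cmp 5,13)
blt L1: taken
and $t1, $t1, 63 → $t1=448&63=0
sll $t1, $t1, 2 → $t1=0<<2=0
mul $t1, $t1, 16 → $t1=0*16=0
add $t6, $t6, 2 → $t6=5+2=7
cmp $t6, 13  (cmp 7,13)
blt L1: taken
and $t1, $t1, 63 → $t1=0&63=0
sll $t1, $t1, 2 → $t1=0<<2=0
mul $t1, $t1, 16 → $t1=0*16=0
add $t6, $t6, 2 → $t6=7+2=9
cmp $t6, 13  (cmp 9,13)
blt L1: taken
and $t1, $t1, 63 → $t1=0&63=0
sll $t1, $t1, 2 → $t1=0<<2=0
mul $t1, $t1, 16 → $t1=0*16=0
add $t6, $t6, 2 → $t6=9+2=11
cmp $t6, 13  (cmp 11,13)
blt L1: taken
and $t1, $t1, 63 → $t1=0&63=0
sll $t1, $t1, 2 → $t1=0<<2=0
mul $t1, $t1, 16 → $t1=0*16=0
add $t6, $t6, 2 → $t6=11+2=13
cmp $t6, 13  (cmp 13,13)
blt L1: not taken
halt.

0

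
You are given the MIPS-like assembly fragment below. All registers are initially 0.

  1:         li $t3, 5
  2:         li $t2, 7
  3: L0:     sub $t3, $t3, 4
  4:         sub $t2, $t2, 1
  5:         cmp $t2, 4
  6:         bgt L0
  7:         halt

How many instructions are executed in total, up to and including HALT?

li $t3, 5 → $t3=5
li $t2, 7 → $t2=7
sub $t3, $t3, 4 → $t3=5-4=1
sub $t2, $t2, 1 → $t2=7-1=6
cmp $t2, 4  (cmp 6,4)
bgt L0: taken
sub $t3, $t3, 4 → $t3=1-4=-3
sub $t2, $t2, 1 → $t2=6-1=5
cmp $t2, 4  (cmp 5,4)
bgt L0: taken
sub $t3, $t3, 4 → $t3=(-3)-4=-7
sub $t2, $t2, 1 → $t2=5-1=4
cmp $t2, 4  (cmp 4,4)
bgt L0: not taken
halt.
Total executed instructions: 15.

15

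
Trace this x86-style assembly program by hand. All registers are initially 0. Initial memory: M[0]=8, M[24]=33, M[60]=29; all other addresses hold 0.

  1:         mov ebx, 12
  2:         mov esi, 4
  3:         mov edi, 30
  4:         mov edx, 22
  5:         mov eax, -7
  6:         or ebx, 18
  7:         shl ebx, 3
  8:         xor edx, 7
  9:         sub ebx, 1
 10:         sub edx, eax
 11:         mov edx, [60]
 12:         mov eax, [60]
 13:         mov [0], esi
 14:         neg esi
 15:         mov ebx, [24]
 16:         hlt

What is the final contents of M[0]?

4

mov ebx, 12 → ebx=12
mov esi, 4 → esi=4
mov edi, 30 → edi=30
mov edx, 22 → edx=22
mov eax, -7 → eax=-7
or ebx, 18 → ebx=12|18=30
shl ebx, 3 → ebx=30<<3=240
xor edx, 7 → edx=22^7=17
sub ebx, 1 → ebx=240-1=239
sub edx, eax → edx=17-(-7)=24
mov edx, [60] → edx=M[60]=29
mov eax, [60] → eax=M[60]=29
mov [0], esi → M[0]=4
neg esi → esi=-(4)=-4
mov ebx, [24] → ebx=M[24]=33
halt.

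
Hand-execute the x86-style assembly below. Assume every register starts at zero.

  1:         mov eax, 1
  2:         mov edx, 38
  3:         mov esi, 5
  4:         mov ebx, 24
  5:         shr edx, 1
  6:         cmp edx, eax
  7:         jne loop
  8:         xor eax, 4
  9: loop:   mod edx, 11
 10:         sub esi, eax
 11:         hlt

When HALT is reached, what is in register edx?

8

mov eax, 1 → eax=1
mov edx, 38 → edx=38
mov esi, 5 → esi=5
mov ebx, 24 → ebx=24
shr edx, 1 → edx=38>>1=19
cmp edx, eax  (cmp 19,1)
jne loop: taken
mod edx, 11 → edx=19%11=8
sub esi, eax → esi=5-1=4
halt.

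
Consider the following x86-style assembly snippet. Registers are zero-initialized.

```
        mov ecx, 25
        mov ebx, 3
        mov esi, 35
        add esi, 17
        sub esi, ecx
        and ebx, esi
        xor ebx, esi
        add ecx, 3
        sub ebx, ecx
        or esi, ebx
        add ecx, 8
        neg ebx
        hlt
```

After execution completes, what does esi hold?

ecx=25
ebx=3
esi=35
esi=35+17=52
esi=52-25=27
ebx=3&27=3
ebx=3^27=24
ecx=25+3=28
ebx=24-28=-4
esi=27|(-4)=-1
ecx=28+8=36
ebx=-(-4)=4
halt.

-1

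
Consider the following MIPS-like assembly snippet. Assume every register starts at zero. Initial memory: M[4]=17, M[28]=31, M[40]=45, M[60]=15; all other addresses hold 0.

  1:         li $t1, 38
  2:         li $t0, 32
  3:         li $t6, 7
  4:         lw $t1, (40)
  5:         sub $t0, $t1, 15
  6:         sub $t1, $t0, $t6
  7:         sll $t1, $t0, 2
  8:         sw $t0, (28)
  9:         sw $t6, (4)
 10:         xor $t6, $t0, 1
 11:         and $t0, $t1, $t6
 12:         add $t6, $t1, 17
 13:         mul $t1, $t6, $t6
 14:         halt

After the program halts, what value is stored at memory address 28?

30

li $t1, 38 → $t1=38
li $t0, 32 → $t0=32
li $t6, 7 → $t6=7
lw $t1, (40) → $t1=M[40]=45
sub $t0, $t1, 15 → $t0=45-15=30
sub $t1, $t0, $t6 → $t1=30-7=23
sll $t1, $t0, 2 → $t1=30<<2=120
sw $t0, (28) → M[28]=30
sw $t6, (4) → M[4]=7
xor $t6, $t0, 1 → $t6=30^1=31
and $t0, $t1, $t6 → $t0=120&31=24
add $t6, $t1, 17 → $t6=120+17=137
mul $t1, $t6, $t6 → $t1=137*137=18769
halt.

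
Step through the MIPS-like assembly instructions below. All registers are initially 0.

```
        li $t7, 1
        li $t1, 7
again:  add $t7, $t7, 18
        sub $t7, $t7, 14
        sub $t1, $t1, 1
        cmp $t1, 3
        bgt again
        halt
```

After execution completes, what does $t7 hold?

after li $t7, 1: $t7=1
after li $t1, 7: $t1=7
after add $t7, $t7, 18: $t7=1+18=19
after sub $t7, $t7, 14: $t7=19-14=5
after sub $t1, $t1, 1: $t1=7-1=6
cmp $t1, 3  (cmp 6,3)
bgt again: taken
after add $t7, $t7, 18: $t7=5+18=23
after sub $t7, $t7, 14: $t7=23-14=9
after sub $t1, $t1, 1: $t1=6-1=5
cmp $t1, 3  (cmp 5,3)
bgt again: taken
after add $t7, $t7, 18: $t7=9+18=27
after sub $t7, $t7, 14: $t7=27-14=13
after sub $t1, $t1, 1: $t1=5-1=4
cmp $t1, 3  (cmp 4,3)
bgt again: taken
after add $t7, $t7, 18: $t7=13+18=31
after sub $t7, $t7, 14: $t7=31-14=17
after sub $t1, $t1, 1: $t1=4-1=3
cmp $t1, 3  (cmp 3,3)
bgt again: not taken
halt.

17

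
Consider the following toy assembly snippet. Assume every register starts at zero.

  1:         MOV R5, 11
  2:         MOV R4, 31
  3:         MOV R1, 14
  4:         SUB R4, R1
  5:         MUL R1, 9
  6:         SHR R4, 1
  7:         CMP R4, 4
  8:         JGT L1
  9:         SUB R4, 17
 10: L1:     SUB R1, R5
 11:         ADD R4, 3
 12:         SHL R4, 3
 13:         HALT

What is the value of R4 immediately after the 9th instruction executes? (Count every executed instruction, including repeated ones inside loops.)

8

after MOV R5, 11: R5=11
after MOV R4, 31: R4=31
after MOV R1, 14: R1=14
after SUB R4, R1: R4=31-14=17
after MUL R1, 9: R1=14*9=126
after SHR R4, 1: R4=17>>1=8
CMP R4, 4  (cmp 8,4)
JGT L1: taken
after SUB R1, R5: R1=126-11=115
After step 9: R4 = 8.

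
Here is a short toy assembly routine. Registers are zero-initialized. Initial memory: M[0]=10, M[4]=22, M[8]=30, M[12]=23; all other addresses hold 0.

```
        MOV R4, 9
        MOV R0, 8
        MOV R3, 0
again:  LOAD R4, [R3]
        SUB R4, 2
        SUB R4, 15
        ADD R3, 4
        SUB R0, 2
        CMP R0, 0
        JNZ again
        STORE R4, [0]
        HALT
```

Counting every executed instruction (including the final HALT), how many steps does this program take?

MOV R4, 9 → R4=9
MOV R0, 8 → R0=8
MOV R3, 0 → R3=0
LOAD R4, [R3] → R4=M[0]=10
SUB R4, 2 → R4=10-2=8
SUB R4, 15 → R4=8-15=-7
ADD R3, 4 → R3=0+4=4
SUB R0, 2 → R0=8-2=6
CMP R0, 0  (cmp 6,0)
JNZ again: taken
LOAD R4, [R3] → R4=M[4]=22
SUB R4, 2 → R4=22-2=20
SUB R4, 15 → R4=20-15=5
ADD R3, 4 → R3=4+4=8
SUB R0, 2 → R0=6-2=4
CMP R0, 0  (cmp 4,0)
JNZ again: taken
LOAD R4, [R3] → R4=M[8]=30
SUB R4, 2 → R4=30-2=28
SUB R4, 15 → R4=28-15=13
ADD R3, 4 → R3=8+4=12
SUB R0, 2 → R0=4-2=2
CMP R0, 0  (cmp 2,0)
JNZ again: taken
LOAD R4, [R3] → R4=M[12]=23
SUB R4, 2 → R4=23-2=21
SUB R4, 15 → R4=21-15=6
ADD R3, 4 → R3=12+4=16
SUB R0, 2 → R0=2-2=0
CMP R0, 0  (cmp 0,0)
JNZ again: not taken
STORE R4, [0] → M[0]=6
halt.
Total executed instructions: 33.

33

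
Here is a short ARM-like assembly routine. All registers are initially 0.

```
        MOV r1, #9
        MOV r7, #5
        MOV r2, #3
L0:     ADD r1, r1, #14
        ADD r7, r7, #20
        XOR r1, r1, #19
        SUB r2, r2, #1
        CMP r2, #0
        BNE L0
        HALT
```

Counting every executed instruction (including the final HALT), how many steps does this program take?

22

after MOV r1, #9: r1=9
after MOV r7, #5: r7=5
after MOV r2, #3: r2=3
after ADD r1, r1, #14: r1=9+14=23
after ADD r7, r7, #20: r7=5+20=25
after XOR r1, r1, #19: r1=23^19=4
after SUB r2, r2, #1: r2=3-1=2
CMP r2, #0  (cmp 2,0)
BNE L0: taken
after ADD r1, r1, #14: r1=4+14=18
after ADD r7, r7, #20: r7=25+20=45
after XOR r1, r1, #19: r1=18^19=1
after SUB r2, r2, #1: r2=2-1=1
CMP r2, #0  (cmp 1,0)
BNE L0: taken
after ADD r1, r1, #14: r1=1+14=15
after ADD r7, r7, #20: r7=45+20=65
after XOR r1, r1, #19: r1=15^19=28
after SUB r2, r2, #1: r2=1-1=0
CMP r2, #0  (cmp 0,0)
BNE L0: not taken
halt.
Total executed instructions: 22.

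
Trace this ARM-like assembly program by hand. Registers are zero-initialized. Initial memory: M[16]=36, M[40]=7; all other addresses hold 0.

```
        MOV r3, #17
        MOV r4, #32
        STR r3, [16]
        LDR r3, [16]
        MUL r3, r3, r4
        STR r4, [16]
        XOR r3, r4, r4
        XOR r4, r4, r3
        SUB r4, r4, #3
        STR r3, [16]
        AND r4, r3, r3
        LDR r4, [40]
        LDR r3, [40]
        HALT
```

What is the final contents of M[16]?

after MOV r3, #17: r3=17
after MOV r4, #32: r4=32
STR r3, [16] → M[16]=17
after LDR r3, [16]: r3=M[16]=17
after MUL r3, r3, r4: r3=17*32=544
STR r4, [16] → M[16]=32
after XOR r3, r4, r4: r3=32^32=0
after XOR r4, r4, r3: r4=32^0=32
after SUB r4, r4, #3: r4=32-3=29
STR r3, [16] → M[16]=0
after AND r4, r3, r3: r4=0&0=0
after LDR r4, [40]: r4=M[40]=7
after LDR r3, [40]: r3=M[40]=7
halt.

0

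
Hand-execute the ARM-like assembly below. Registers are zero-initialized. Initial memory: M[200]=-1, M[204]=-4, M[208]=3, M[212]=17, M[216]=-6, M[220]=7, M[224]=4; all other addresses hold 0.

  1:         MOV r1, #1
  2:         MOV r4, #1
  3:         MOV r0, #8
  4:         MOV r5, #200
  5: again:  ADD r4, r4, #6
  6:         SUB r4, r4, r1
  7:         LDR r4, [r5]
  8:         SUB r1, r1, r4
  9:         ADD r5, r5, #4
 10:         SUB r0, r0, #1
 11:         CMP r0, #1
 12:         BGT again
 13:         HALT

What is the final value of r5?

228

MOV r1, #1 → r1=1
MOV r4, #1 → r4=1
MOV r0, #8 → r0=8
MOV r5, #200 → r5=200
ADD r4, r4, #6 → r4=1+6=7
SUB r4, r4, r1 → r4=7-1=6
LDR r4, [r5] → r4=M[200]=-1
SUB r1, r1, r4 → r1=1-(-1)=2
ADD r5, r5, #4 → r5=200+4=204
SUB r0, r0, #1 → r0=8-1=7
CMP r0, #1  (cmp 7,1)
BGT again: taken
ADD r4, r4, #6 → r4=(-1)+6=5
SUB r4, r4, r1 → r4=5-2=3
LDR r4, [r5] → r4=M[204]=-4
SUB r1, r1, r4 → r1=2-(-4)=6
ADD r5, r5, #4 → r5=204+4=208
SUB r0, r0, #1 → r0=7-1=6
CMP r0, #1  (cmp 6,1)
BGT again: taken
ADD r4, r4, #6 → r4=(-4)+6=2
SUB r4, r4, r1 → r4=2-6=-4
LDR r4, [r5] → r4=M[208]=3
SUB r1, r1, r4 → r1=6-3=3
ADD r5, r5, #4 → r5=208+4=212
SUB r0, r0, #1 → r0=6-1=5
CMP r0, #1  (cmp 5,1)
BGT again: taken
ADD r4, r4, #6 → r4=3+6=9
SUB r4, r4, r1 → r4=9-3=6
LDR r4, [r5] → r4=M[212]=17
SUB r1, r1, r4 → r1=3-17=-14
ADD r5, r5, #4 → r5=212+4=216
SUB r0, r0, #1 → r0=5-1=4
CMP r0, #1  (cmp 4,1)
BGT again: taken
ADD r4, r4, #6 → r4=17+6=23
SUB r4, r4, r1 → r4=23-(-14)=37
LDR r4, [r5] → r4=M[216]=-6
SUB r1, r1, r4 → r1=(-14)-(-6)=-8
ADD r5, r5, #4 → r5=216+4=220
SUB r0, r0, #1 → r0=4-1=3
CMP r0, #1  (cmp 3,1)
BGT again: taken
ADD r4, r4, #6 → r4=(-6)+6=0
SUB r4, r4, r1 → r4=0-(-8)=8
LDR r4, [r5] → r4=M[220]=7
SUB r1, r1, r4 → r1=(-8)-7=-15
ADD r5, r5, #4 → r5=220+4=224
SUB r0, r0, #1 → r0=3-1=2
CMP r0, #1  (cmp 2,1)
BGT again: taken
ADD r4, r4, #6 → r4=7+6=13
SUB r4, r4, r1 → r4=13-(-15)=28
LDR r4, [r5] → r4=M[224]=4
SUB r1, r1, r4 → r1=(-15)-4=-19
ADD r5, r5, #4 → r5=224+4=228
SUB r0, r0, #1 → r0=2-1=1
CMP r0, #1  (cmp 1,1)
BGT again: not taken
halt.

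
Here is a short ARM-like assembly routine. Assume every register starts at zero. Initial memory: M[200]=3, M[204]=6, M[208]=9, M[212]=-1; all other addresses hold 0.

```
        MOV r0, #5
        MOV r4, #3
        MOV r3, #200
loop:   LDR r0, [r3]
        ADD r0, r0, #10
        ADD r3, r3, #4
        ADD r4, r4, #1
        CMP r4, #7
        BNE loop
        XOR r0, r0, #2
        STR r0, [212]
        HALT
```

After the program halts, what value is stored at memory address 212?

11

MOV r0, #5 → r0=5
MOV r4, #3 → r4=3
MOV r3, #200 → r3=200
LDR r0, [r3] → r0=M[200]=3
ADD r0, r0, #10 → r0=3+10=13
ADD r3, r3, #4 → r3=200+4=204
ADD r4, r4, #1 → r4=3+1=4
CMP r4, #7  (cmp 4,7)
BNE loop: taken
LDR r0, [r3] → r0=M[204]=6
ADD r0, r0, #10 → r0=6+10=16
ADD r3, r3, #4 → r3=204+4=208
ADD r4, r4, #1 → r4=4+1=5
CMP r4, #7  (cmp 5,7)
BNE loop: taken
LDR r0, [r3] → r0=M[208]=9
ADD r0, r0, #10 → r0=9+10=19
ADD r3, r3, #4 → r3=208+4=212
ADD r4, r4, #1 → r4=5+1=6
CMP r4, #7  (cmp 6,7)
BNE loop: taken
LDR r0, [r3] → r0=M[212]=-1
ADD r0, r0, #10 → r0=(-1)+10=9
ADD r3, r3, #4 → r3=212+4=216
ADD r4, r4, #1 → r4=6+1=7
CMP r4, #7  (cmp 7,7)
BNE loop: not taken
XOR r0, r0, #2 → r0=9^2=11
STR r0, [212] → M[212]=11
halt.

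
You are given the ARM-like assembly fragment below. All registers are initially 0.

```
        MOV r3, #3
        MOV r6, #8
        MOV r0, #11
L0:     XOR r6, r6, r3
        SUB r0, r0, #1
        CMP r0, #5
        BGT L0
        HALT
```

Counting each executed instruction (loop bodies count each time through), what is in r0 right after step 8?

after MOV r3, #3: r3=3
after MOV r6, #8: r6=8
after MOV r0, #11: r0=11
after XOR r6, r6, r3: r6=8^3=11
after SUB r0, r0, #1: r0=11-1=10
CMP r0, #5  (cmp 10,5)
BGT L0: taken
after XOR r6, r6, r3: r6=11^3=8
After step 8: r0 = 10.

10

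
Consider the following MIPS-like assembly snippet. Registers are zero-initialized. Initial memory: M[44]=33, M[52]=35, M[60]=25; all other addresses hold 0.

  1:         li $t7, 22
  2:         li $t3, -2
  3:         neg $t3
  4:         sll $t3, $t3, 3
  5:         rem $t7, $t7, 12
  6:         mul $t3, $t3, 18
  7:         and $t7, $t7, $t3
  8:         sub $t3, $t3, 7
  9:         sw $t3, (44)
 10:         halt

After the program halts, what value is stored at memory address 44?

after li $t7, 22: $t7=22
after li $t3, -2: $t3=-2
after neg $t3: $t3=-(-2)=2
after sll $t3, $t3, 3: $t3=2<<3=16
after rem $t7, $t7, 12: $t7=22%12=10
after mul $t3, $t3, 18: $t3=16*18=288
after and $t7, $t7, $t3: $t7=10&288=0
after sub $t3, $t3, 7: $t3=288-7=281
sw $t3, (44) → M[44]=281
halt.

281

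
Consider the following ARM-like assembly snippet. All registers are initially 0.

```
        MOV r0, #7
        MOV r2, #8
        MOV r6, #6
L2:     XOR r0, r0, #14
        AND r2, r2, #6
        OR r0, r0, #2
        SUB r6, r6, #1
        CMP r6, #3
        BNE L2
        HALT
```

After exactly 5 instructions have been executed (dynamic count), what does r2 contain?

0

after MOV r0, #7: r0=7
after MOV r2, #8: r2=8
after MOV r6, #6: r6=6
after XOR r0, r0, #14: r0=7^14=9
after AND r2, r2, #6: r2=8&6=0
After step 5: r2 = 0.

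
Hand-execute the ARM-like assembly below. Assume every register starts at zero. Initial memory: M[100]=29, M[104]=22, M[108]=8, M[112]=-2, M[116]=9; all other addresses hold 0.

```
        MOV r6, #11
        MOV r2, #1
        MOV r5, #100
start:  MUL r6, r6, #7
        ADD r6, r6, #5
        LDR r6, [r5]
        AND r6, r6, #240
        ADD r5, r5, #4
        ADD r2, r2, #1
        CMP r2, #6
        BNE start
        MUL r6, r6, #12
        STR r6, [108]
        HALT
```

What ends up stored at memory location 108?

after MOV r6, #11: r6=11
after MOV r2, #1: r2=1
after MOV r5, #100: r5=100
after MUL r6, r6, #7: r6=11*7=77
after ADD r6, r6, #5: r6=77+5=82
after LDR r6, [r5]: r6=M[100]=29
after AND r6, r6, #240: r6=29&240=16
after ADD r5, r5, #4: r5=100+4=104
after ADD r2, r2, #1: r2=1+1=2
CMP r2, #6  (cmp 2,6)
BNE start: taken
after MUL r6, r6, #7: r6=16*7=112
after ADD r6, r6, #5: r6=112+5=117
after LDR r6, [r5]: r6=M[104]=22
after AND r6, r6, #240: r6=22&240=16
after ADD r5, r5, #4: r5=104+4=108
after ADD r2, r2, #1: r2=2+1=3
CMP r2, #6  (cmp 3,6)
BNE start: taken
after MUL r6, r6, #7: r6=16*7=112
after ADD r6, r6, #5: r6=112+5=117
after LDR r6, [r5]: r6=M[108]=8
after AND r6, r6, #240: r6=8&240=0
after ADD r5, r5, #4: r5=108+4=112
after ADD r2, r2, #1: r2=3+1=4
CMP r2, #6  (cmp 4,6)
BNE start: taken
after MUL r6, r6, #7: r6=0*7=0
after ADD r6, r6, #5: r6=0+5=5
after LDR r6, [r5]: r6=M[112]=-2
after AND r6, r6, #240: r6=(-2)&240=240
after ADD r5, r5, #4: r5=112+4=116
after ADD r2, r2, #1: r2=4+1=5
CMP r2, #6  (cmp 5,6)
BNE start: taken
after MUL r6, r6, #7: r6=240*7=1680
after ADD r6, r6, #5: r6=1680+5=1685
after LDR r6, [r5]: r6=M[116]=9
after AND r6, r6, #240: r6=9&240=0
after ADD r5, r5, #4: r5=116+4=120
after ADD r2, r2, #1: r2=5+1=6
CMP r2, #6  (cmp 6,6)
BNE start: not taken
after MUL r6, r6, #12: r6=0*12=0
STR r6, [108] → M[108]=0
halt.

0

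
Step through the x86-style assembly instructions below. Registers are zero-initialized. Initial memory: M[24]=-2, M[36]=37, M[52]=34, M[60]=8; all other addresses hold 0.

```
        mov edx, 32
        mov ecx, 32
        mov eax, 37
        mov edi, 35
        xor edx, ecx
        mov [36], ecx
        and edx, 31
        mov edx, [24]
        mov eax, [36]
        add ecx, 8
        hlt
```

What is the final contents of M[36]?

edx=32
ecx=32
eax=37
edi=35
edx=32^32=0
mov [36], ecx → M[36]=32
edx=0&31=0
edx=M[24]=-2
eax=M[36]=32
ecx=32+8=40
halt.

32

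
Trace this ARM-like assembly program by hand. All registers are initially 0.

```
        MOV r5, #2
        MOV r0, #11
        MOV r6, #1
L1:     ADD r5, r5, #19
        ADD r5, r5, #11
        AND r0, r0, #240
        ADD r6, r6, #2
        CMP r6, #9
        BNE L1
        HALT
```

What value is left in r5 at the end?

MOV r5, #2 → r5=2
MOV r0, #11 → r0=11
MOV r6, #1 → r6=1
ADD r5, r5, #19 → r5=2+19=21
ADD r5, r5, #11 → r5=21+11=32
AND r0, r0, #240 → r0=11&240=0
ADD r6, r6, #2 → r6=1+2=3
CMP r6, #9  (cmp 3,9)
BNE L1: taken
ADD r5, r5, #19 → r5=32+19=51
ADD r5, r5, #11 → r5=51+11=62
AND r0, r0, #240 → r0=0&240=0
ADD r6, r6, #2 → r6=3+2=5
CMP r6, #9  (cmp 5,9)
BNE L1: taken
ADD r5, r5, #19 → r5=62+19=81
ADD r5, r5, #11 → r5=81+11=92
AND r0, r0, #240 → r0=0&240=0
ADD r6, r6, #2 → r6=5+2=7
CMP r6, #9  (cmp 7,9)
BNE L1: taken
ADD r5, r5, #19 → r5=92+19=111
ADD r5, r5, #11 → r5=111+11=122
AND r0, r0, #240 → r0=0&240=0
ADD r6, r6, #2 → r6=7+2=9
CMP r6, #9  (cmp 9,9)
BNE L1: not taken
halt.

122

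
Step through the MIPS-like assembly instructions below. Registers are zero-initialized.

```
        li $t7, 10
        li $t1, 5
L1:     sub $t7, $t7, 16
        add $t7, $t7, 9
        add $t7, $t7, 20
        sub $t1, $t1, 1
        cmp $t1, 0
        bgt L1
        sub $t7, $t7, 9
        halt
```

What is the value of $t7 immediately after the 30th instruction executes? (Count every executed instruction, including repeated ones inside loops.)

75

after li $t7, 10: $t7=10
after li $t1, 5: $t1=5
after sub $t7, $t7, 16: $t7=10-16=-6
after add $t7, $t7, 9: $t7=(-6)+9=3
after add $t7, $t7, 20: $t7=3+20=23
after sub $t1, $t1, 1: $t1=5-1=4
cmp $t1, 0  (cmp 4,0)
bgt L1: taken
after sub $t7, $t7, 16: $t7=23-16=7
after add $t7, $t7, 9: $t7=7+9=16
after add $t7, $t7, 20: $t7=16+20=36
after sub $t1, $t1, 1: $t1=4-1=3
cmp $t1, 0  (cmp 3,0)
bgt L1: taken
after sub $t7, $t7, 16: $t7=36-16=20
after add $t7, $t7, 9: $t7=20+9=29
after add $t7, $t7, 20: $t7=29+20=49
after sub $t1, $t1, 1: $t1=3-1=2
cmp $t1, 0  (cmp 2,0)
bgt L1: taken
after sub $t7, $t7, 16: $t7=49-16=33
after add $t7, $t7, 9: $t7=33+9=42
after add $t7, $t7, 20: $t7=42+20=62
after sub $t1, $t1, 1: $t1=2-1=1
cmp $t1, 0  (cmp 1,0)
bgt L1: taken
after sub $t7, $t7, 16: $t7=62-16=46
after add $t7, $t7, 9: $t7=46+9=55
after add $t7, $t7, 20: $t7=55+20=75
after sub $t1, $t1, 1: $t1=1-1=0
After step 30: $t7 = 75.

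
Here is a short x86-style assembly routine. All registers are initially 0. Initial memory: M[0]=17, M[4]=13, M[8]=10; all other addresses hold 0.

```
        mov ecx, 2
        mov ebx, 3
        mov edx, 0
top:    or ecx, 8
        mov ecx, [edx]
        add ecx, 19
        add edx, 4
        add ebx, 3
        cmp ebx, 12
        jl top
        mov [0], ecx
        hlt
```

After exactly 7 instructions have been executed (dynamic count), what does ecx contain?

36

ecx=2
ebx=3
edx=0
ecx=2|8=10
ecx=M[0]=17
ecx=17+19=36
edx=0+4=4
After step 7: ecx = 36.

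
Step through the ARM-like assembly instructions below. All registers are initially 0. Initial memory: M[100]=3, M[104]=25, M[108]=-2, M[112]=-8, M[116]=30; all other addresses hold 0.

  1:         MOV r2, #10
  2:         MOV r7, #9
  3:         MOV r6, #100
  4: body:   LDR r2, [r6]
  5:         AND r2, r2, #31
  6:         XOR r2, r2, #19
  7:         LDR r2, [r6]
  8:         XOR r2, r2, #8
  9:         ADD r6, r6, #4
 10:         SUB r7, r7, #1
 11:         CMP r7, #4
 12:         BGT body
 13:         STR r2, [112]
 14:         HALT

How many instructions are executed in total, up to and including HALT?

50

MOV r2, #10 → r2=10
MOV r7, #9 → r7=9
MOV r6, #100 → r6=100
LDR r2, [r6] → r2=M[100]=3
AND r2, r2, #31 → r2=3&31=3
XOR r2, r2, #19 → r2=3^19=16
LDR r2, [r6] → r2=M[100]=3
XOR r2, r2, #8 → r2=3^8=11
ADD r6, r6, #4 → r6=100+4=104
SUB r7, r7, #1 → r7=9-1=8
CMP r7, #4  (cmp 8,4)
BGT body: taken
LDR r2, [r6] → r2=M[104]=25
AND r2, r2, #31 → r2=25&31=25
XOR r2, r2, #19 → r2=25^19=10
LDR r2, [r6] → r2=M[104]=25
XOR r2, r2, #8 → r2=25^8=17
ADD r6, r6, #4 → r6=104+4=108
SUB r7, r7, #1 → r7=8-1=7
CMP r7, #4  (cmp 7,4)
BGT body: taken
LDR r2, [r6] → r2=M[108]=-2
AND r2, r2, #31 → r2=(-2)&31=30
XOR r2, r2, #19 → r2=30^19=13
LDR r2, [r6] → r2=M[108]=-2
XOR r2, r2, #8 → r2=(-2)^8=-10
ADD r6, r6, #4 → r6=108+4=112
SUB r7, r7, #1 → r7=7-1=6
CMP r7, #4  (cmp 6,4)
BGT body: taken
LDR r2, [r6] → r2=M[112]=-8
AND r2, r2, #31 → r2=(-8)&31=24
XOR r2, r2, #19 → r2=24^19=11
LDR r2, [r6] → r2=M[112]=-8
XOR r2, r2, #8 → r2=(-8)^8=-16
ADD r6, r6, #4 → r6=112+4=116
SUB r7, r7, #1 → r7=6-1=5
CMP r7, #4  (cmp 5,4)
BGT body: taken
LDR r2, [r6] → r2=M[116]=30
AND r2, r2, #31 → r2=30&31=30
XOR r2, r2, #19 → r2=30^19=13
LDR r2, [r6] → r2=M[116]=30
XOR r2, r2, #8 → r2=30^8=22
ADD r6, r6, #4 → r6=116+4=120
SUB r7, r7, #1 → r7=5-1=4
CMP r7, #4  (cmp 4,4)
BGT body: not taken
STR r2, [112] → M[112]=22
halt.
Total executed instructions: 50.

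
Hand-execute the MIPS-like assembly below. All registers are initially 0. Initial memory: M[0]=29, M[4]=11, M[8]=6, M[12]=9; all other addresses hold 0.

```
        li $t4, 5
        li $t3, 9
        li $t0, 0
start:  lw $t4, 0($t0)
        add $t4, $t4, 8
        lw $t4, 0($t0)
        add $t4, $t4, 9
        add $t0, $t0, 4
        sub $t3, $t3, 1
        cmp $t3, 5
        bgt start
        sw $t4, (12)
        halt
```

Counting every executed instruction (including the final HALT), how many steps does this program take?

$t4=5
$t3=9
$t0=0
$t4=M[0]=29
$t4=29+8=37
$t4=M[0]=29
$t4=29+9=38
$t0=0+4=4
$t3=9-1=8
cmp $t3, 5  (cmp 8,5)
bgt start: taken
$t4=M[4]=11
$t4=11+8=19
$t4=M[4]=11
$t4=11+9=20
$t0=4+4=8
$t3=8-1=7
cmp $t3, 5  (cmp 7,5)
bgt start: taken
$t4=M[8]=6
$t4=6+8=14
$t4=M[8]=6
$t4=6+9=15
$t0=8+4=12
$t3=7-1=6
cmp $t3, 5  (cmp 6,5)
bgt start: taken
$t4=M[12]=9
$t4=9+8=17
$t4=M[12]=9
$t4=9+9=18
$t0=12+4=16
$t3=6-1=5
cmp $t3, 5  (cmp 5,5)
bgt start: not taken
sw $t4, (12) → M[12]=18
halt.
Total executed instructions: 37.

37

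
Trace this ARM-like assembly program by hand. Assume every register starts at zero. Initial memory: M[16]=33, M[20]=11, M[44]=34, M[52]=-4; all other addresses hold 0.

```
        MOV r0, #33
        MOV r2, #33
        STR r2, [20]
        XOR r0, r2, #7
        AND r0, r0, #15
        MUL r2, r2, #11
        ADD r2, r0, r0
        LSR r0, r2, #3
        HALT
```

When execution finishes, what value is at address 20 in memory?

after MOV r0, #33: r0=33
after MOV r2, #33: r2=33
STR r2, [20] → M[20]=33
after XOR r0, r2, #7: r0=33^7=38
after AND r0, r0, #15: r0=38&15=6
after MUL r2, r2, #11: r2=33*11=363
after ADD r2, r0, r0: r2=6+6=12
after LSR r0, r2, #3: r0=12>>3=1
halt.

33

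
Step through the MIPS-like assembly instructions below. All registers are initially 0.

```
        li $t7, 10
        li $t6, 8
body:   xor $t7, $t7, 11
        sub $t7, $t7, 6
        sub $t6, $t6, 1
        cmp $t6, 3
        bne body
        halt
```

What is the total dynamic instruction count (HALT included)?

after li $t7, 10: $t7=10
after li $t6, 8: $t6=8
after xor $t7, $t7, 11: $t7=10^11=1
after sub $t7, $t7, 6: $t7=1-6=-5
after sub $t6, $t6, 1: $t6=8-1=7
cmp $t6, 3  (cmp 7,3)
bne body: taken
after xor $t7, $t7, 11: $t7=(-5)^11=-16
after sub $t7, $t7, 6: $t7=(-16)-6=-22
after sub $t6, $t6, 1: $t6=7-1=6
cmp $t6, 3  (cmp 6,3)
bne body: taken
after xor $t7, $t7, 11: $t7=(-22)^11=-31
after sub $t7, $t7, 6: $t7=(-31)-6=-37
after sub $t6, $t6, 1: $t6=6-1=5
cmp $t6, 3  (cmp 5,3)
bne body: taken
after xor $t7, $t7, 11: $t7=(-37)^11=-48
after sub $t7, $t7, 6: $t7=(-48)-6=-54
after sub $t6, $t6, 1: $t6=5-1=4
cmp $t6, 3  (cmp 4,3)
bne body: taken
after xor $t7, $t7, 11: $t7=(-54)^11=-63
after sub $t7, $t7, 6: $t7=(-63)-6=-69
after sub $t6, $t6, 1: $t6=4-1=3
cmp $t6, 3  (cmp 3,3)
bne body: not taken
halt.
Total executed instructions: 28.

28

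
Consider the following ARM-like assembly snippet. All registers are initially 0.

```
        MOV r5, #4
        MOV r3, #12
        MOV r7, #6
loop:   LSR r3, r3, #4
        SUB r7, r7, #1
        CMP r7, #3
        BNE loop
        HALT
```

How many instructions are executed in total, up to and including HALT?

r5=4
r3=12
r7=6
r3=12>>4=0
r7=6-1=5
CMP r7, #3  (cmp 5,3)
BNE loop: taken
r3=0>>4=0
r7=5-1=4
CMP r7, #3  (cmp 4,3)
BNE loop: taken
r3=0>>4=0
r7=4-1=3
CMP r7, #3  (cmp 3,3)
BNE loop: not taken
halt.
Total executed instructions: 16.

16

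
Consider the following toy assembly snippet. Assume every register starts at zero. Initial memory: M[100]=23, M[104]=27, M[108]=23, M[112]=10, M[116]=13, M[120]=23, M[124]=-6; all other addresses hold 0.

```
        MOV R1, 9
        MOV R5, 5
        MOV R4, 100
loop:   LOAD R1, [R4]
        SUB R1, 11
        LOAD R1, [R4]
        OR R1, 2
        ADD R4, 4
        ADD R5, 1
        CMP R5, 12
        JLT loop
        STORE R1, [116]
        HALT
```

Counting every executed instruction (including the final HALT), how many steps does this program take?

61

MOV R1, 9 → R1=9
MOV R5, 5 → R5=5
MOV R4, 100 → R4=100
LOAD R1, [R4] → R1=M[100]=23
SUB R1, 11 → R1=23-11=12
LOAD R1, [R4] → R1=M[100]=23
OR R1, 2 → R1=23|2=23
ADD R4, 4 → R4=100+4=104
ADD R5, 1 → R5=5+1=6
CMP R5, 12  (cmp 6,12)
JLT loop: taken
LOAD R1, [R4] → R1=M[104]=27
SUB R1, 11 → R1=27-11=16
LOAD R1, [R4] → R1=M[104]=27
OR R1, 2 → R1=27|2=27
ADD R4, 4 → R4=104+4=108
ADD R5, 1 → R5=6+1=7
CMP R5, 12  (cmp 7,12)
JLT loop: taken
LOAD R1, [R4] → R1=M[108]=23
SUB R1, 11 → R1=23-11=12
LOAD R1, [R4] → R1=M[108]=23
OR R1, 2 → R1=23|2=23
ADD R4, 4 → R4=108+4=112
ADD R5, 1 → R5=7+1=8
CMP R5, 12  (cmp 8,12)
JLT loop: taken
LOAD R1, [R4] → R1=M[112]=10
SUB R1, 11 → R1=10-11=-1
LOAD R1, [R4] → R1=M[112]=10
OR R1, 2 → R1=10|2=10
ADD R4, 4 → R4=112+4=116
ADD R5, 1 → R5=8+1=9
CMP R5, 12  (cmp 9,12)
JLT loop: taken
LOAD R1, [R4] → R1=M[116]=13
SUB R1, 11 → R1=13-11=2
LOAD R1, [R4] → R1=M[116]=13
OR R1, 2 → R1=13|2=15
ADD R4, 4 → R4=116+4=120
ADD R5, 1 → R5=9+1=10
CMP R5, 12  (cmp 10,12)
JLT loop: taken
LOAD R1, [R4] → R1=M[120]=23
SUB R1, 11 → R1=23-11=12
LOAD R1, [R4] → R1=M[120]=23
OR R1, 2 → R1=23|2=23
ADD R4, 4 → R4=120+4=124
ADD R5, 1 → R5=10+1=11
CMP R5, 12  (cmp 11,12)
JLT loop: taken
LOAD R1, [R4] → R1=M[124]=-6
SUB R1, 11 → R1=(-6)-11=-17
LOAD R1, [R4] → R1=M[124]=-6
OR R1, 2 → R1=(-6)|2=-6
ADD R4, 4 → R4=124+4=128
ADD R5, 1 → R5=11+1=12
CMP R5, 12  (cmp 12,12)
JLT loop: not taken
STORE R1, [116] → M[116]=-6
halt.
Total executed instructions: 61.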